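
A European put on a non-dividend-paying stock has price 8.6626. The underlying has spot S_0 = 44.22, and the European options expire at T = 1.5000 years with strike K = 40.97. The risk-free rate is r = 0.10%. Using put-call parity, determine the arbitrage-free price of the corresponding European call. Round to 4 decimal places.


Put-call parity: C - P = S_0 * exp(-qT) - K * exp(-rT).
S_0 * exp(-qT) = 44.2200 * 1.00000000 = 44.22000000
K * exp(-rT) = 40.9700 * 0.99850112 = 40.90859107
C = P + S*exp(-qT) - K*exp(-rT)
C = 8.6626 + 44.22000000 - 40.90859107 = 11.9740

Answer: Call price = 11.9740


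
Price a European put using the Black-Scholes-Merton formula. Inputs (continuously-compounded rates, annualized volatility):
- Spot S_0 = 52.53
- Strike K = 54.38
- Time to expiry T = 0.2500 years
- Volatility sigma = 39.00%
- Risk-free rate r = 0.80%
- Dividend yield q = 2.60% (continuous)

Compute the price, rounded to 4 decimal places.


Answer: Price = 5.2579

Derivation:
d1 = (ln(S/K) + (r - q + 0.5*sigma^2) * T) / (sigma * sqrt(T)) = -0.10307438
d2 = d1 - sigma * sqrt(T) = -0.29807438
exp(-rT) = 0.99800200; exp(-qT) = 0.99352108
P = K * exp(-rT) * N(-d2) - S_0 * exp(-qT) * N(-d1)
N(-d1) = 0.54104803; N(-d2) = 0.61717680
P = 54.3800 * 0.99800200 * 0.61717680 - 52.5300 * 0.99352108 * 0.54104803 = 5.2579


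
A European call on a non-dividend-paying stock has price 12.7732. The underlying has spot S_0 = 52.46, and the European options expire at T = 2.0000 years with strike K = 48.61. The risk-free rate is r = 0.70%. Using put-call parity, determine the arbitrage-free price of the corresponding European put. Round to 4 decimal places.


Put-call parity: C - P = S_0 * exp(-qT) - K * exp(-rT).
S_0 * exp(-qT) = 52.4600 * 1.00000000 = 52.46000000
K * exp(-rT) = 48.6100 * 0.98609754 = 47.93420163
P = C - S*exp(-qT) + K*exp(-rT)
P = 12.7732 - 52.46000000 + 47.93420163 = 8.2474

Answer: Put price = 8.2474


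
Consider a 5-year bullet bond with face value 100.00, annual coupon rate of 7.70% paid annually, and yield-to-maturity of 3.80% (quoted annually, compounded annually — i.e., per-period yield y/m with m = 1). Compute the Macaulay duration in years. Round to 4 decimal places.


Coupon per period c = face * coupon_rate / m = 7.700000
Periods per year m = 1; per-period yield y/m = 0.038000
Number of cashflows N = 5
Cashflows (t years, CF_t, discount factor 1/(1+y/m)^(m*t), PV):
  t = 1.0000: CF_t = 7.700000, DF = 0.963391, PV = 7.418112
  t = 2.0000: CF_t = 7.700000, DF = 0.928122, PV = 7.146543
  t = 3.0000: CF_t = 7.700000, DF = 0.894145, PV = 6.884916
  t = 4.0000: CF_t = 7.700000, DF = 0.861411, PV = 6.632867
  t = 5.0000: CF_t = 107.700000, DF = 0.829876, PV = 89.377651
Price P = sum_t PV_t = 117.460089
Macaulay numerator sum_t t * PV_t:
  t * PV_t at t = 1.0000: 7.418112
  t * PV_t at t = 2.0000: 14.293086
  t * PV_t at t = 3.0000: 20.654749
  t * PV_t at t = 4.0000: 26.531469
  t * PV_t at t = 5.0000: 446.888254
Macaulay duration D = (sum_t t * PV_t) / P = 515.785670 / 117.460089 = 4.391157

Answer: Macaulay duration = 4.3912 years


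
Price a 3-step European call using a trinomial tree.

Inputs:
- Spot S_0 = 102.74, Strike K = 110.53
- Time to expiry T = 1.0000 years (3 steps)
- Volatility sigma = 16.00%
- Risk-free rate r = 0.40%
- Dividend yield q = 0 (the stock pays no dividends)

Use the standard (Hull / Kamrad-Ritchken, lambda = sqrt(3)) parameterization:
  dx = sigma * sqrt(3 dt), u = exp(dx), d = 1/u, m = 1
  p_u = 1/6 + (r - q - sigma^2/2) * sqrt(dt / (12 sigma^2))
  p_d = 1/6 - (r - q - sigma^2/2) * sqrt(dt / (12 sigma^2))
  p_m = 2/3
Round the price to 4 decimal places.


Answer: Price = V(0,0) = 3.9757

Derivation:
dt = T/N = 0.333333; dx = sigma*sqrt(3*dt) = 0.160000
u = exp(dx) = 1.173511; d = 1/u = 0.852144
p_u = 0.157500, p_m = 0.666667, p_d = 0.175833
Discount per step: exp(-r*dt) = 0.998668
Stock lattice S(k, j) with j the centered position index:
  k=0: S(0,+0) = 102.7400
  k=1: S(1,-1) = 87.5493; S(1,+0) = 102.7400; S(1,+1) = 120.5665
  k=2: S(2,-2) = 74.6046; S(2,-1) = 87.5493; S(2,+0) = 102.7400; S(2,+1) = 120.5665; S(2,+2) = 141.4861
  k=3: S(3,-3) = 63.5738; S(3,-2) = 74.6046; S(3,-1) = 87.5493; S(3,+0) = 102.7400; S(3,+1) = 120.5665; S(3,+2) = 141.4861; S(3,+3) = 166.0355
Terminal payoffs V(N, j) = max(S_T - K, 0):
  V(3,-3) = 0.000000; V(3,-2) = 0.000000; V(3,-1) = 0.000000; V(3,+0) = 0.000000; V(3,+1) = 10.036507; V(3,+2) = 30.956107; V(3,+3) = 55.505484
Backward induction: V(k, j) = exp(-r*dt) * [p_u * V(k+1, j+1) + p_m * V(k+1, j) + p_d * V(k+1, j-1)]
  V(2,-2) = exp(-r*dt) * [p_u*0.000000 + p_m*0.000000 + p_d*0.000000] = 0.000000
  V(2,-1) = exp(-r*dt) * [p_u*0.000000 + p_m*0.000000 + p_d*0.000000] = 0.000000
  V(2,+0) = exp(-r*dt) * [p_u*10.036507 + p_m*0.000000 + p_d*0.000000] = 1.578644
  V(2,+1) = exp(-r*dt) * [p_u*30.956107 + p_m*10.036507 + p_d*0.000000] = 11.551180
  V(2,+2) = exp(-r*dt) * [p_u*55.505484 + p_m*30.956107 + p_d*10.036507] = 31.102773
  V(1,-1) = exp(-r*dt) * [p_u*1.578644 + p_m*0.000000 + p_d*0.000000] = 0.248305
  V(1,+0) = exp(-r*dt) * [p_u*11.551180 + p_m*1.578644 + p_d*0.000000] = 2.867913
  V(1,+1) = exp(-r*dt) * [p_u*31.102773 + p_m*11.551180 + p_d*1.578644] = 12.859893
  V(0,+0) = exp(-r*dt) * [p_u*12.859893 + p_m*2.867913 + p_d*0.248305] = 3.975731


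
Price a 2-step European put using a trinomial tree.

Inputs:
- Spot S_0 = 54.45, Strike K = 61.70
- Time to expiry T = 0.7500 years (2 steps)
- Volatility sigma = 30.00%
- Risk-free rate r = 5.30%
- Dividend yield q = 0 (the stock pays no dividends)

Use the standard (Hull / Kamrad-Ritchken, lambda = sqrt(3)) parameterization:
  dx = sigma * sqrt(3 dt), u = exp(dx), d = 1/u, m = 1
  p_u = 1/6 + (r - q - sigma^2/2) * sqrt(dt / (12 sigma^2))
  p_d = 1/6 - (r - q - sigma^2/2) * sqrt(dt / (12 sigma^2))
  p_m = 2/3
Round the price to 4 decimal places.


dt = T/N = 0.375000; dx = sigma*sqrt(3*dt) = 0.318198
u = exp(dx) = 1.374648; d = 1/u = 0.727459
p_u = 0.171381, p_m = 0.666667, p_d = 0.161953
Discount per step: exp(-r*dt) = 0.980321
Stock lattice S(k, j) with j the centered position index:
  k=0: S(0,+0) = 54.4500
  k=1: S(1,-1) = 39.6101; S(1,+0) = 54.4500; S(1,+1) = 74.8496
  k=2: S(2,-2) = 28.8147; S(2,-1) = 39.6101; S(2,+0) = 54.4500; S(2,+1) = 74.8496; S(2,+2) = 102.8919
Terminal payoffs V(N, j) = max(K - S_T, 0):
  V(2,-2) = 32.885269; V(2,-1) = 22.089874; V(2,+0) = 7.250000; V(2,+1) = 0.000000; V(2,+2) = 0.000000
Backward induction: V(k, j) = exp(-r*dt) * [p_u * V(k+1, j+1) + p_m * V(k+1, j) + p_d * V(k+1, j-1)]
  V(1,-1) = exp(-r*dt) * [p_u*7.250000 + p_m*22.089874 + p_d*32.885269] = 20.875889
  V(1,+0) = exp(-r*dt) * [p_u*0.000000 + p_m*7.250000 + p_d*22.089874] = 8.245331
  V(1,+1) = exp(-r*dt) * [p_u*0.000000 + p_m*0.000000 + p_d*7.250000] = 1.151051
  V(0,+0) = exp(-r*dt) * [p_u*1.151051 + p_m*8.245331 + p_d*20.875889] = 8.896474

Answer: Price = V(0,0) = 8.8965


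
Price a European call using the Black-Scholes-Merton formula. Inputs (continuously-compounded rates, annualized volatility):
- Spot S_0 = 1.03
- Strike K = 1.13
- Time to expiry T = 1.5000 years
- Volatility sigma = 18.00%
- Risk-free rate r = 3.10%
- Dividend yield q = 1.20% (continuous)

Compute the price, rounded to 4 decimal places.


Answer: Price = 0.0621

Derivation:
d1 = (ln(S/K) + (r - q + 0.5*sigma^2) * T) / (sigma * sqrt(T)) = -0.18080333
d2 = d1 - sigma * sqrt(T) = -0.40125740
exp(-rT) = 0.95456456; exp(-qT) = 0.98216103
C = S_0 * exp(-qT) * N(d1) - K * exp(-rT) * N(d2)
N(d1) = 0.42826098; N(d2) = 0.34411531
C = 1.0300 * 0.98216103 * 0.42826098 - 1.1300 * 0.95456456 * 0.34411531 = 0.0621


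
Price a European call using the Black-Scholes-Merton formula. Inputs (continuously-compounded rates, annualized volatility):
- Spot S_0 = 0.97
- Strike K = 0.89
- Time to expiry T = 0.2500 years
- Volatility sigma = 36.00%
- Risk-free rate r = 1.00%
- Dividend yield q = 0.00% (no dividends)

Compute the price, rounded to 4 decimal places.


d1 = (ln(S/K) + (r - q + 0.5*sigma^2) * T) / (sigma * sqrt(T)) = 0.58208116
d2 = d1 - sigma * sqrt(T) = 0.40208116
exp(-rT) = 0.99750312; exp(-qT) = 1.00000000
C = S_0 * exp(-qT) * N(d1) - K * exp(-rT) * N(d2)
N(d1) = 0.71974399; N(d2) = 0.65618785
C = 0.9700 * 1.00000000 * 0.71974399 - 0.8900 * 0.99750312 * 0.65618785 = 0.1156

Answer: Price = 0.1156


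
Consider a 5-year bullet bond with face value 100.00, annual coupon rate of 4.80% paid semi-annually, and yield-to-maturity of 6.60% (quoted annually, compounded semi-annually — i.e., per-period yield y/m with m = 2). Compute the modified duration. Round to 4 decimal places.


Coupon per period c = face * coupon_rate / m = 2.400000
Periods per year m = 2; per-period yield y/m = 0.033000
Number of cashflows N = 10
Cashflows (t years, CF_t, discount factor 1/(1+y/m)^(m*t), PV):
  t = 0.5000: CF_t = 2.400000, DF = 0.968054, PV = 2.323330
  t = 1.0000: CF_t = 2.400000, DF = 0.937129, PV = 2.249109
  t = 1.5000: CF_t = 2.400000, DF = 0.907192, PV = 2.177260
  t = 2.0000: CF_t = 2.400000, DF = 0.878211, PV = 2.107706
  t = 2.5000: CF_t = 2.400000, DF = 0.850156, PV = 2.040373
  t = 3.0000: CF_t = 2.400000, DF = 0.822997, PV = 1.975192
  t = 3.5000: CF_t = 2.400000, DF = 0.796705, PV = 1.912093
  t = 4.0000: CF_t = 2.400000, DF = 0.771254, PV = 1.851010
  t = 4.5000: CF_t = 2.400000, DF = 0.746616, PV = 1.791878
  t = 5.0000: CF_t = 102.400000, DF = 0.722764, PV = 74.011080
Price P = sum_t PV_t = 92.439031
First compute Macaulay numerator sum_t t * PV_t:
  t * PV_t at t = 0.5000: 1.161665
  t * PV_t at t = 1.0000: 2.249109
  t * PV_t at t = 1.5000: 3.265890
  t * PV_t at t = 2.0000: 4.215411
  t * PV_t at t = 2.5000: 5.100933
  t * PV_t at t = 3.0000: 5.925576
  t * PV_t at t = 3.5000: 6.692325
  t * PV_t at t = 4.0000: 7.404038
  t * PV_t at t = 4.5000: 8.063449
  t * PV_t at t = 5.0000: 370.055400
Macaulay duration D = 414.133798 / 92.439031 = 4.480075
Modified duration = D / (1 + y/m) = 4.480075 / (1 + 0.033000) = 4.336956

Answer: Modified duration = 4.3370


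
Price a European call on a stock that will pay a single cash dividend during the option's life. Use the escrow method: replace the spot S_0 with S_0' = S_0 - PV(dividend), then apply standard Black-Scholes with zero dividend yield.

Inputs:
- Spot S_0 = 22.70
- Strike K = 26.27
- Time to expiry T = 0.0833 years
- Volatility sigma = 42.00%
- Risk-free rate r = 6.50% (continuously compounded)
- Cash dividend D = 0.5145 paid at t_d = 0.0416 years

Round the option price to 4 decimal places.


PV(D) = D * exp(-r * t_d) = 0.5145 * 0.99729965 = 0.51311067
S_0' = S_0 - PV(D) = 22.7000 - 0.51311067 = 22.18688933
d1 = (ln(S_0'/K) + (r + sigma^2/2)*T) / (sigma*sqrt(T)) = -1.28828077
d2 = d1 - sigma*sqrt(T) = -1.40950008
exp(-rT) = 0.99460013
N(d1) = 0.09882412; N(d2) = 0.07934368
C = S_0' * N(d1) - K * exp(-rT) * N(d2) = 22.18688933 * 0.09882412 - 26.2700 * 0.99460013 * 0.07934368 = 0.1195

Answer: Price = 0.1195


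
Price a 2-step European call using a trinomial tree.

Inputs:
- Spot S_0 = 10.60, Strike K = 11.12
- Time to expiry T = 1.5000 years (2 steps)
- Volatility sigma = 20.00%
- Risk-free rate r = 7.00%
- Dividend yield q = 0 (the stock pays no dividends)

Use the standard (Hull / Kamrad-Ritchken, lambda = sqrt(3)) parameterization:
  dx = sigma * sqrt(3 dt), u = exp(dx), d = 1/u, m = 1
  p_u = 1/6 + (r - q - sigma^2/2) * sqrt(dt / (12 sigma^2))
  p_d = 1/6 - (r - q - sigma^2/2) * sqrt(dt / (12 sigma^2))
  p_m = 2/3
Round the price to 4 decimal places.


dt = T/N = 0.750000; dx = sigma*sqrt(3*dt) = 0.300000
u = exp(dx) = 1.349859; d = 1/u = 0.740818
p_u = 0.229167, p_m = 0.666667, p_d = 0.104167
Discount per step: exp(-r*dt) = 0.948854
Stock lattice S(k, j) with j the centered position index:
  k=0: S(0,+0) = 10.6000
  k=1: S(1,-1) = 7.8527; S(1,+0) = 10.6000; S(1,+1) = 14.3085
  k=2: S(2,-2) = 5.8174; S(2,-1) = 7.8527; S(2,+0) = 10.6000; S(2,+1) = 14.3085; S(2,+2) = 19.3145
Terminal payoffs V(N, j) = max(S_T - K, 0):
  V(2,-2) = 0.000000; V(2,-1) = 0.000000; V(2,+0) = 0.000000; V(2,+1) = 3.188503; V(2,+2) = 8.194459
Backward induction: V(k, j) = exp(-r*dt) * [p_u * V(k+1, j+1) + p_m * V(k+1, j) + p_d * V(k+1, j-1)]
  V(1,-1) = exp(-r*dt) * [p_u*0.000000 + p_m*0.000000 + p_d*0.000000] = 0.000000
  V(1,+0) = exp(-r*dt) * [p_u*3.188503 + p_m*0.000000 + p_d*0.000000] = 0.693327
  V(1,+1) = exp(-r*dt) * [p_u*8.194459 + p_m*3.188503 + p_d*0.000000] = 3.798801
  V(0,+0) = exp(-r*dt) * [p_u*3.798801 + p_m*0.693327 + p_d*0.000000] = 1.264610

Answer: Price = V(0,0) = 1.2646


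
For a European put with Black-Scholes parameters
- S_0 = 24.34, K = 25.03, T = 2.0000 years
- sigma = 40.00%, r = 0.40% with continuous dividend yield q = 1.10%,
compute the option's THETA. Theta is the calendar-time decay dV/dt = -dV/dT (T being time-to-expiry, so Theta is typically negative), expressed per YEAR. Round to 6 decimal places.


Answer: Theta = -1.360221

Derivation:
d1 = 0.2086777861; d2 = -0.3570076388
phi(d1) = 0.3903499079; exp(-qT) = 0.9782402351; exp(-rT) = 0.9920319148
Theta = -S*exp(-qT)*phi(d1)*sigma/(2*sqrt(T)) + r*K*exp(-rT)*N(-d2) - q*S*exp(-qT)*N(-d1)
N(-d1) = 0.4173498912; N(-d2) = 0.6394569564; sqrt(T) = 1.4142135624
Term 1 = -24.3400 * 0.9782402351 * 0.3903499079 * 0.4000 / (2 * 1.4142135624) = -1.3144230742
Term 2 = 0.0040 * 25.0300 * 0.9920319148 * 0.6394569564 = 0.0635122943
Term 3 = -0.0110 * 24.3400 * 0.9782402351 * 0.4173498912 = -0.1093097963
Theta = -1.3144230742 + (0.0635122943) + (-0.1093097963) = -1.360221


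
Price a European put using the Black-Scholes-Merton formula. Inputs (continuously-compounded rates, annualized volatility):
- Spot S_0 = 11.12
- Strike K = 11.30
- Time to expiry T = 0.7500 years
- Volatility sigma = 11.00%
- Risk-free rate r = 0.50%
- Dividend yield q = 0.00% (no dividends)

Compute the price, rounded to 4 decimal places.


d1 = (ln(S/K) + (r - q + 0.5*sigma^2) * T) / (sigma * sqrt(T)) = -0.08156318
d2 = d1 - sigma * sqrt(T) = -0.17682598
exp(-rT) = 0.99625702; exp(-qT) = 1.00000000
P = K * exp(-rT) * N(-d2) - S_0 * exp(-qT) * N(-d1)
N(-d1) = 0.53250296; N(-d2) = 0.57017746
P = 11.3000 * 0.99625702 * 0.57017746 - 11.1200 * 1.00000000 * 0.53250296 = 0.4975

Answer: Price = 0.4975


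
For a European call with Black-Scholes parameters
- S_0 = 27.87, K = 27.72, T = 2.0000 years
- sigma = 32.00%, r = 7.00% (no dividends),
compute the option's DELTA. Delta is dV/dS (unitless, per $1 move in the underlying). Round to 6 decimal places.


d1 = 0.5475584491; d2 = 0.0950101091
phi(d1) = 0.3434036640; exp(-qT) = 1.0000000000; exp(-rT) = 0.8693582354
N(d1) = 0.7080024367
Delta = exp(-qT) * N(d1) = 1.0000000000 * 0.7080024367 = 0.708002

Answer: Delta = 0.708002


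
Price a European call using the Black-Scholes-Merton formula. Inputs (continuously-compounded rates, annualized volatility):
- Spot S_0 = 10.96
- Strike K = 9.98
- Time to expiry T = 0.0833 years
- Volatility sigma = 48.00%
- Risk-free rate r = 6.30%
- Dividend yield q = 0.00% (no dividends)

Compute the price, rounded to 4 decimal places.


d1 = (ln(S/K) + (r - q + 0.5*sigma^2) * T) / (sigma * sqrt(T)) = 0.78328361
d2 = d1 - sigma * sqrt(T) = 0.64474726
exp(-rT) = 0.99476585; exp(-qT) = 1.00000000
C = S_0 * exp(-qT) * N(d1) - K * exp(-rT) * N(d2)
N(d1) = 0.78326971; N(d2) = 0.74045451
C = 10.9600 * 1.00000000 * 0.78326971 - 9.9800 * 0.99476585 * 0.74045451 = 1.2336

Answer: Price = 1.2336


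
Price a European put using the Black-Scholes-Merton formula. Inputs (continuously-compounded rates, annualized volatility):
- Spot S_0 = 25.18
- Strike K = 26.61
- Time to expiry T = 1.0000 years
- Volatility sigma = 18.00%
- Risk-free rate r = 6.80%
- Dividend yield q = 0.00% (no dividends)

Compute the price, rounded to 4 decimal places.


d1 = (ln(S/K) + (r - q + 0.5*sigma^2) * T) / (sigma * sqrt(T)) = 0.16090524
d2 = d1 - sigma * sqrt(T) = -0.01909476
exp(-rT) = 0.93426047; exp(-qT) = 1.00000000
P = K * exp(-rT) * N(-d2) - S_0 * exp(-qT) * N(-d1)
N(-d1) = 0.43608402; N(-d2) = 0.50761724
P = 26.6100 * 0.93426047 * 0.50761724 - 25.1800 * 1.00000000 * 0.43608402 = 1.6391

Answer: Price = 1.6391


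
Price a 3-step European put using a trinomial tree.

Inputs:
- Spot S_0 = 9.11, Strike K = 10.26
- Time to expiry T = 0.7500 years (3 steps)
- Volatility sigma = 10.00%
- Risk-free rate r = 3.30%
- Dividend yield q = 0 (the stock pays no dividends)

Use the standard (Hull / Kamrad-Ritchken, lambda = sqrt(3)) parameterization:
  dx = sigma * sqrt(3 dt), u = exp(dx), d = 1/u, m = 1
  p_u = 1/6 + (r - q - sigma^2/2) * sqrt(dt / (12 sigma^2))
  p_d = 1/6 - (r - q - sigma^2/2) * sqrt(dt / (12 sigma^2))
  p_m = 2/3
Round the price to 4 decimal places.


Answer: Price = V(0,0) = 0.9612

Derivation:
dt = T/N = 0.250000; dx = sigma*sqrt(3*dt) = 0.086603
u = exp(dx) = 1.090463; d = 1/u = 0.917042
p_u = 0.207081, p_m = 0.666667, p_d = 0.126252
Discount per step: exp(-r*dt) = 0.991784
Stock lattice S(k, j) with j the centered position index:
  k=0: S(0,+0) = 9.1100
  k=1: S(1,-1) = 8.3542; S(1,+0) = 9.1100; S(1,+1) = 9.9341
  k=2: S(2,-2) = 7.6612; S(2,-1) = 8.3542; S(2,+0) = 9.1100; S(2,+1) = 9.9341; S(2,+2) = 10.8328
  k=3: S(3,-3) = 7.0256; S(3,-2) = 7.6612; S(3,-1) = 8.3542; S(3,+0) = 9.1100; S(3,+1) = 9.9341; S(3,+2) = 10.8328; S(3,+3) = 11.8128
Terminal payoffs V(N, j) = max(K - S_T, 0):
  V(3,-3) = 3.234369; V(3,-2) = 2.598808; V(3,-1) = 1.905752; V(3,+0) = 1.150000; V(3,+1) = 0.325880; V(3,+2) = 0.000000; V(3,+3) = 0.000000
Backward induction: V(k, j) = exp(-r*dt) * [p_u * V(k+1, j+1) + p_m * V(k+1, j) + p_d * V(k+1, j-1)]
  V(2,-2) = exp(-r*dt) * [p_u*1.905752 + p_m*2.598808 + p_d*3.234369] = 2.514698
  V(2,-1) = exp(-r*dt) * [p_u*1.150000 + p_m*1.905752 + p_d*2.598808] = 1.821659
  V(2,+0) = exp(-r*dt) * [p_u*0.325880 + p_m*1.150000 + p_d*1.905752] = 1.065925
  V(2,+1) = exp(-r*dt) * [p_u*0.000000 + p_m*0.325880 + p_d*1.150000] = 0.359466
  V(2,+2) = exp(-r*dt) * [p_u*0.000000 + p_m*0.000000 + p_d*0.325880] = 0.040805
  V(1,-1) = exp(-r*dt) * [p_u*1.065925 + p_m*1.821659 + p_d*2.514698] = 1.738258
  V(1,+0) = exp(-r*dt) * [p_u*0.359466 + p_m*1.065925 + p_d*1.821659] = 1.006704
  V(1,+1) = exp(-r*dt) * [p_u*0.040805 + p_m*0.359466 + p_d*1.065925] = 0.379525
  V(0,+0) = exp(-r*dt) * [p_u*0.379525 + p_m*1.006704 + p_d*1.738258] = 0.961225


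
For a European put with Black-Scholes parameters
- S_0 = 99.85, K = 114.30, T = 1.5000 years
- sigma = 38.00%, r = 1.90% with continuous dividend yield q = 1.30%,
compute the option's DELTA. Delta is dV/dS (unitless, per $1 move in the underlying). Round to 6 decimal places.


d1 = -0.0383699911; d2 = -0.5037730422
phi(d1) = 0.3986487158; exp(-qT) = 0.9806888952; exp(-rT) = 0.9719022941
N(-d1) = 0.5153036565
Delta = -exp(-qT) * N(-d1) = -0.9806888952 * 0.5153036565 = -0.505353

Answer: Delta = -0.505353


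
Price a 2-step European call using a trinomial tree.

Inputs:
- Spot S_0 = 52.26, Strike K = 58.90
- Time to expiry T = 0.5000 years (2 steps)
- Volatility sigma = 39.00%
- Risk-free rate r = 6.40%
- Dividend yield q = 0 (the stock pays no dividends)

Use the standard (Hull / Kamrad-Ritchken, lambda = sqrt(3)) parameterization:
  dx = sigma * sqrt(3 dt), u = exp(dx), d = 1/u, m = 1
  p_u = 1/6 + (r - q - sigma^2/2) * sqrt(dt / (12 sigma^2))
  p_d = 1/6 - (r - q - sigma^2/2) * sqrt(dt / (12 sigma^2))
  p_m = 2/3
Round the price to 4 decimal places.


dt = T/N = 0.250000; dx = sigma*sqrt(3*dt) = 0.337750
u = exp(dx) = 1.401790; d = 1/u = 0.713374
p_u = 0.162207, p_m = 0.666667, p_d = 0.171126
Discount per step: exp(-r*dt) = 0.984127
Stock lattice S(k, j) with j the centered position index:
  k=0: S(0,+0) = 52.2600
  k=1: S(1,-1) = 37.2809; S(1,+0) = 52.2600; S(1,+1) = 73.2575
  k=2: S(2,-2) = 26.5952; S(2,-1) = 37.2809; S(2,+0) = 52.2600; S(2,+1) = 73.2575; S(2,+2) = 102.6917
Terminal payoffs V(N, j) = max(S_T - K, 0):
  V(2,-2) = 0.000000; V(2,-1) = 0.000000; V(2,+0) = 0.000000; V(2,+1) = 14.357539; V(2,+2) = 43.791677
Backward induction: V(k, j) = exp(-r*dt) * [p_u * V(k+1, j+1) + p_m * V(k+1, j) + p_d * V(k+1, j-1)]
  V(1,-1) = exp(-r*dt) * [p_u*0.000000 + p_m*0.000000 + p_d*0.000000] = 0.000000
  V(1,+0) = exp(-r*dt) * [p_u*14.357539 + p_m*0.000000 + p_d*0.000000] = 2.291928
  V(1,+1) = exp(-r*dt) * [p_u*43.791677 + p_m*14.357539 + p_d*0.000000] = 16.410333
  V(0,+0) = exp(-r*dt) * [p_u*16.410333 + p_m*2.291928 + p_d*0.000000] = 4.123319

Answer: Price = V(0,0) = 4.1233


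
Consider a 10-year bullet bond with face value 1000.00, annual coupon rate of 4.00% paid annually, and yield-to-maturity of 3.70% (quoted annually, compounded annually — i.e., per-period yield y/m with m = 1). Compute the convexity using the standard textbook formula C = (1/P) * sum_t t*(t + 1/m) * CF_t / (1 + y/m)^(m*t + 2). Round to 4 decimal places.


Coupon per period c = face * coupon_rate / m = 40.000000
Periods per year m = 1; per-period yield y/m = 0.037000
Number of cashflows N = 10
Cashflows (t years, CF_t, discount factor 1/(1+y/m)^(m*t), PV):
  t = 1.0000: CF_t = 40.000000, DF = 0.964320, PV = 38.572806
  t = 2.0000: CF_t = 40.000000, DF = 0.929913, PV = 37.196534
  t = 3.0000: CF_t = 40.000000, DF = 0.896734, PV = 35.869368
  t = 4.0000: CF_t = 40.000000, DF = 0.864739, PV = 34.589554
  t = 5.0000: CF_t = 40.000000, DF = 0.833885, PV = 33.355404
  t = 6.0000: CF_t = 40.000000, DF = 0.804132, PV = 32.165289
  t = 7.0000: CF_t = 40.000000, DF = 0.775441, PV = 31.017636
  t = 8.0000: CF_t = 40.000000, DF = 0.747773, PV = 29.910932
  t = 9.0000: CF_t = 40.000000, DF = 0.721093, PV = 28.843714
  t = 10.0000: CF_t = 1040.000000, DF = 0.695364, PV = 723.178948
Price P = sum_t PV_t = 1024.700186
Convexity numerator sum_t t*(t + 1/m) * CF_t / (1+y/m)^(m*t + 2):
  t = 1.0000: term = 71.738736
  t = 2.0000: term = 207.537326
  t = 3.0000: term = 400.264852
  t = 4.0000: term = 643.305773
  t = 5.0000: term = 930.529083
  t = 6.0000: term = 1256.259129
  t = 7.0000: term = 1615.247996
  t = 8.0000: term = 2002.649396
  t = 9.0000: term = 2413.993968
  t = 10.0000: term = 73974.314232
Convexity = (1/P) * sum = 83515.840489 / 1024.700186 = 81.502708

Answer: Convexity = 81.5027


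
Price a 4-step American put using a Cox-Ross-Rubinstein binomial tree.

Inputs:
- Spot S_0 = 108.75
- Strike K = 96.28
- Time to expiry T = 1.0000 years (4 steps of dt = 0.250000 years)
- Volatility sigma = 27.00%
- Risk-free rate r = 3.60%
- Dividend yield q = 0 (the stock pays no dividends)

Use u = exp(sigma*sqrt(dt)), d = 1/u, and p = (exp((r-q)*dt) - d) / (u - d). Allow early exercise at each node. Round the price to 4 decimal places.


Answer: Price = V(0,0) = 5.2965

Derivation:
dt = T/N = 0.250000
u = exp(sigma*sqrt(dt)) = 1.144537; d = 1/u = 0.873716
p = (exp((r-q)*dt) - d) / (u - d) = 0.499683
Discount per step: exp(-r*dt) = 0.991040
Stock lattice S(k, i) with i counting down-moves:
  k=0: S(0,0) = 108.7500
  k=1: S(1,0) = 124.4684; S(1,1) = 95.0166
  k=2: S(2,0) = 142.4586; S(2,1) = 108.7500; S(2,2) = 83.0175
  k=3: S(3,0) = 163.0491; S(3,1) = 124.4684; S(3,2) = 95.0166; S(3,3) = 72.5337
  k=4: S(4,0) = 186.6157; S(4,1) = 142.4586; S(4,2) = 108.7500; S(4,3) = 83.0175; S(4,4) = 63.3739
Terminal payoffs V(N, i) = max(K - S_T, 0):
  V(4,0) = 0.000000; V(4,1) = 0.000000; V(4,2) = 0.000000; V(4,3) = 13.262480; V(4,4) = 32.906128
Backward induction: V(k, i) = exp(-r*dt) * [p * V(k+1, i) + (1-p) * V(k+1, i+1)]; then take max(V_cont, immediate exercise) for American.
  V(3,0) = exp(-r*dt) * [p*0.000000 + (1-p)*0.000000] = 0.000000; exercise = 0.000000; V(3,0) = max -> 0.000000
  V(3,1) = exp(-r*dt) * [p*0.000000 + (1-p)*0.000000] = 0.000000; exercise = 0.000000; V(3,1) = max -> 0.000000
  V(3,2) = exp(-r*dt) * [p*0.000000 + (1-p)*13.262480] = 6.575987; exercise = 1.263395; V(3,2) = max -> 6.575987
  V(3,3) = exp(-r*dt) * [p*13.262480 + (1-p)*32.906128] = 22.883639; exercise = 23.746272; V(3,3) = max -> 23.746272
  V(2,0) = exp(-r*dt) * [p*0.000000 + (1-p)*0.000000] = 0.000000; exercise = 0.000000; V(2,0) = max -> 0.000000
  V(2,1) = exp(-r*dt) * [p*0.000000 + (1-p)*6.575987] = 3.260597; exercise = 0.000000; V(2,1) = max -> 3.260597
  V(2,2) = exp(-r*dt) * [p*6.575987 + (1-p)*23.746272] = 15.030678; exercise = 13.262480; V(2,2) = max -> 15.030678
  V(1,0) = exp(-r*dt) * [p*0.000000 + (1-p)*3.260597] = 1.616715; exercise = 0.000000; V(1,0) = max -> 1.616715
  V(1,1) = exp(-r*dt) * [p*3.260597 + (1-p)*15.030678] = 9.067389; exercise = 1.263395; V(1,1) = max -> 9.067389
  V(0,0) = exp(-r*dt) * [p*1.616715 + (1-p)*9.067389] = 5.296526; exercise = 0.000000; V(0,0) = max -> 5.296526


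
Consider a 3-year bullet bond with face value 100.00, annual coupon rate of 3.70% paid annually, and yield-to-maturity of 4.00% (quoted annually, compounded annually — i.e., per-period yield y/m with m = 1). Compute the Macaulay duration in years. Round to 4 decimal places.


Coupon per period c = face * coupon_rate / m = 3.700000
Periods per year m = 1; per-period yield y/m = 0.040000
Number of cashflows N = 3
Cashflows (t years, CF_t, discount factor 1/(1+y/m)^(m*t), PV):
  t = 1.0000: CF_t = 3.700000, DF = 0.961538, PV = 3.557692
  t = 2.0000: CF_t = 3.700000, DF = 0.924556, PV = 3.420858
  t = 3.0000: CF_t = 103.700000, DF = 0.888996, PV = 92.188922
Price P = sum_t PV_t = 99.167473
Macaulay numerator sum_t t * PV_t:
  t * PV_t at t = 1.0000: 3.557692
  t * PV_t at t = 2.0000: 6.841716
  t * PV_t at t = 3.0000: 276.566767
Macaulay duration D = (sum_t t * PV_t) / P = 286.966175 / 99.167473 = 2.893753

Answer: Macaulay duration = 2.8938 years


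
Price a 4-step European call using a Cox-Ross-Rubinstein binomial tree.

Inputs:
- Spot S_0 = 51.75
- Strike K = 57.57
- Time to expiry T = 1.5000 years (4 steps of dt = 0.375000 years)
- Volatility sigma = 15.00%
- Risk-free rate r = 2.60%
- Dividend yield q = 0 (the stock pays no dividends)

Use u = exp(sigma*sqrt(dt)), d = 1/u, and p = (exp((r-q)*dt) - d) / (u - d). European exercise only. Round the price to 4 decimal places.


dt = T/N = 0.375000
u = exp(sigma*sqrt(dt)) = 1.096207; d = 1/u = 0.912237
p = (exp((r-q)*dt) - d) / (u - d) = 0.530309
Discount per step: exp(-r*dt) = 0.990297
Stock lattice S(k, i) with i counting down-moves:
  k=0: S(0,0) = 51.7500
  k=1: S(1,0) = 56.7287; S(1,1) = 47.2082
  k=2: S(2,0) = 62.1864; S(2,1) = 51.7500; S(2,2) = 43.0651
  k=3: S(3,0) = 68.1691; S(3,1) = 56.7287; S(3,2) = 47.2082; S(3,3) = 39.2856
  k=4: S(4,0) = 74.7275; S(4,1) = 62.1864; S(4,2) = 51.7500; S(4,3) = 43.0651; S(4,4) = 35.8377
Terminal payoffs V(N, i) = max(S_T - K, 0):
  V(4,0) = 17.157480; V(4,1) = 4.616390; V(4,2) = 0.000000; V(4,3) = 0.000000; V(4,4) = 0.000000
Backward induction: V(k, i) = exp(-r*dt) * [p * V(k+1, i) + (1-p) * V(k+1, i+1)].
  V(3,0) = exp(-r*dt) * [p*17.157480 + (1-p)*4.616390] = 11.157724
  V(3,1) = exp(-r*dt) * [p*4.616390 + (1-p)*0.000000] = 2.424360
  V(3,2) = exp(-r*dt) * [p*0.000000 + (1-p)*0.000000] = 0.000000
  V(3,3) = exp(-r*dt) * [p*0.000000 + (1-p)*0.000000] = 0.000000
  V(2,0) = exp(-r*dt) * [p*11.157724 + (1-p)*2.424360] = 6.987283
  V(2,1) = exp(-r*dt) * [p*2.424360 + (1-p)*0.000000] = 1.273186
  V(2,2) = exp(-r*dt) * [p*0.000000 + (1-p)*0.000000] = 0.000000
  V(1,0) = exp(-r*dt) * [p*6.987283 + (1-p)*1.273186] = 4.261669
  V(1,1) = exp(-r*dt) * [p*1.273186 + (1-p)*0.000000] = 0.668631
  V(0,0) = exp(-r*dt) * [p*4.261669 + (1-p)*0.668631] = 2.549077

Answer: Price = V(0,0) = 2.5491


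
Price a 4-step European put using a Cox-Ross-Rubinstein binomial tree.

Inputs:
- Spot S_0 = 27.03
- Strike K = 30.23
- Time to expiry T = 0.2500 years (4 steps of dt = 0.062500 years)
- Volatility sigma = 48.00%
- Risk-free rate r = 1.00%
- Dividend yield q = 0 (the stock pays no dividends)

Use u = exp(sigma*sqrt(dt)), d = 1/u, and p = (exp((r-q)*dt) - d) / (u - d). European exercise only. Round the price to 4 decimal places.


dt = T/N = 0.062500
u = exp(sigma*sqrt(dt)) = 1.127497; d = 1/u = 0.886920
p = (exp((r-q)*dt) - d) / (u - d) = 0.472635
Discount per step: exp(-r*dt) = 0.999375
Stock lattice S(k, i) with i counting down-moves:
  k=0: S(0,0) = 27.0300
  k=1: S(1,0) = 30.4762; S(1,1) = 23.9735
  k=2: S(2,0) = 34.3619; S(2,1) = 27.0300; S(2,2) = 21.2626
  k=3: S(3,0) = 38.7429; S(3,1) = 30.4762; S(3,2) = 23.9735; S(3,3) = 18.8582
  k=4: S(4,0) = 43.6825; S(4,1) = 34.3619; S(4,2) = 27.0300; S(4,3) = 21.2626; S(4,4) = 16.7257
Terminal payoffs V(N, i) = max(K - S_T, 0):
  V(4,0) = 0.000000; V(4,1) = 0.000000; V(4,2) = 3.200000; V(4,3) = 8.967449; V(4,4) = 13.504285
Backward induction: V(k, i) = exp(-r*dt) * [p * V(k+1, i) + (1-p) * V(k+1, i+1)].
  V(3,0) = exp(-r*dt) * [p*0.000000 + (1-p)*0.000000] = 0.000000
  V(3,1) = exp(-r*dt) * [p*0.000000 + (1-p)*3.200000] = 1.686515
  V(3,2) = exp(-r*dt) * [p*3.200000 + (1-p)*8.967449] = 6.237653
  V(3,3) = exp(-r*dt) * [p*8.967449 + (1-p)*13.504285] = 11.352921
  V(2,0) = exp(-r*dt) * [p*0.000000 + (1-p)*1.686515] = 0.888854
  V(2,1) = exp(-r*dt) * [p*1.686515 + (1-p)*6.237653] = 4.084074
  V(2,2) = exp(-r*dt) * [p*6.237653 + (1-p)*11.352921] = 8.929685
  V(1,0) = exp(-r*dt) * [p*0.888854 + (1-p)*4.084074] = 2.572294
  V(1,1) = exp(-r*dt) * [p*4.084074 + (1-p)*8.929685] = 6.635333
  V(0,0) = exp(-r*dt) * [p*2.572294 + (1-p)*6.635333] = 4.712054

Answer: Price = V(0,0) = 4.7121


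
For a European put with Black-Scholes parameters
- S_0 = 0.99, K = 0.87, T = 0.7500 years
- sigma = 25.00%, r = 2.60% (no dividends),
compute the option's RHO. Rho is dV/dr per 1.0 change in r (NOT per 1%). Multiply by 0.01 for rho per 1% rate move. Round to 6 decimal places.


Answer: Rho = -0.180083

Derivation:
d1 = 0.7951232411; d2 = 0.5786168901
phi(d1) = 0.2908205067; exp(-qT) = 1.0000000000; exp(-rT) = 0.9806888952
N(-d2) = 0.2814238528
Rho = -K*T*exp(-rT)*N(-d2) = -0.8700 * 0.7500 * 0.9806888952 * 0.2814238528 = -0.180083


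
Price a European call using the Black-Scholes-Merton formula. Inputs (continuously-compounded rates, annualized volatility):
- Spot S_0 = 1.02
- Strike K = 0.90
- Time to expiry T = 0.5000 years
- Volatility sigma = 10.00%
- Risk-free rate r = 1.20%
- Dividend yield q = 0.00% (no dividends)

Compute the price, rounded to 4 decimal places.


d1 = (ln(S/K) + (r - q + 0.5*sigma^2) * T) / (sigma * sqrt(T)) = 1.89028230
d2 = d1 - sigma * sqrt(T) = 1.81957162
exp(-rT) = 0.99401796; exp(-qT) = 1.00000000
C = S_0 * exp(-qT) * N(d1) - K * exp(-rT) * N(d2)
N(d1) = 0.97063989; N(d2) = 0.96558787
C = 1.0200 * 1.00000000 * 0.97063989 - 0.9000 * 0.99401796 * 0.96558787 = 0.1262

Answer: Price = 0.1262


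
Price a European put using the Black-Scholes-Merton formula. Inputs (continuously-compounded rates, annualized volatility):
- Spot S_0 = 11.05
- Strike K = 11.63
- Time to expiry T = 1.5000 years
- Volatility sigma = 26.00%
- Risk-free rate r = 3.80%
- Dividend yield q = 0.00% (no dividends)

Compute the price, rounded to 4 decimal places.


Answer: Price = 1.3618

Derivation:
d1 = (ln(S/K) + (r - q + 0.5*sigma^2) * T) / (sigma * sqrt(T)) = 0.17756433
d2 = d1 - sigma * sqrt(T) = -0.14086933
exp(-rT) = 0.94459407; exp(-qT) = 1.00000000
P = K * exp(-rT) * N(-d2) - S_0 * exp(-qT) * N(-d1)
N(-d1) = 0.42953257; N(-d2) = 0.55601342
P = 11.6300 * 0.94459407 * 0.55601342 - 11.0500 * 1.00000000 * 0.42953257 = 1.3618


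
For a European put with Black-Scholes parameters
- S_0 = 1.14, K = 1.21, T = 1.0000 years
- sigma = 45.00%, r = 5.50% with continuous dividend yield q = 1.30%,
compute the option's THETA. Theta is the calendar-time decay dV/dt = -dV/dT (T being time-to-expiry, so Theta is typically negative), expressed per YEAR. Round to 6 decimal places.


Answer: Theta = -0.067458

Derivation:
d1 = 0.1859064507; d2 = -0.2640935493
phi(d1) = 0.3921075410; exp(-qT) = 0.9870841350; exp(-rT) = 0.9464851480
Theta = -S*exp(-qT)*phi(d1)*sigma/(2*sqrt(T)) + r*K*exp(-rT)*N(-d2) - q*S*exp(-qT)*N(-d1)
N(-d1) = 0.4262590617; N(-d2) = 0.6041460828; sqrt(T) = 1.0000000000
Term 1 = -1.1400 * 0.9870841350 * 0.3921075410 * 0.4500 / (2 * 1.0000000000) = -0.0992765636
Term 2 = 0.0550 * 1.2100 * 0.9464851480 * 0.6041460828 = 0.0380543079
Term 3 = -0.0130 * 1.1400 * 0.9870841350 * 0.4262590617 = -0.0062355677
Theta = -0.0992765636 + (0.0380543079) + (-0.0062355677) = -0.067458


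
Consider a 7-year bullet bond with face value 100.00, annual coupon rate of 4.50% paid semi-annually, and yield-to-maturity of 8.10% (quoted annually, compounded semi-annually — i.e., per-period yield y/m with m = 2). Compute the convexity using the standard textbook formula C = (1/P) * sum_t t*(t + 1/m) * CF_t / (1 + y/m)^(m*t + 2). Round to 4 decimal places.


Coupon per period c = face * coupon_rate / m = 2.250000
Periods per year m = 2; per-period yield y/m = 0.040500
Number of cashflows N = 14
Cashflows (t years, CF_t, discount factor 1/(1+y/m)^(m*t), PV):
  t = 0.5000: CF_t = 2.250000, DF = 0.961076, PV = 2.162422
  t = 1.0000: CF_t = 2.250000, DF = 0.923668, PV = 2.078253
  t = 1.5000: CF_t = 2.250000, DF = 0.887715, PV = 1.997360
  t = 2.0000: CF_t = 2.250000, DF = 0.853162, PV = 1.919615
  t = 2.5000: CF_t = 2.250000, DF = 0.819954, PV = 1.844897
  t = 3.0000: CF_t = 2.250000, DF = 0.788039, PV = 1.773087
  t = 3.5000: CF_t = 2.250000, DF = 0.757365, PV = 1.704072
  t = 4.0000: CF_t = 2.250000, DF = 0.727886, PV = 1.637743
  t = 4.5000: CF_t = 2.250000, DF = 0.699554, PV = 1.573996
  t = 5.0000: CF_t = 2.250000, DF = 0.672325, PV = 1.512731
  t = 5.5000: CF_t = 2.250000, DF = 0.646156, PV = 1.453850
  t = 6.0000: CF_t = 2.250000, DF = 0.621005, PV = 1.397261
  t = 6.5000: CF_t = 2.250000, DF = 0.596833, PV = 1.342874
  t = 7.0000: CF_t = 102.250000, DF = 0.573602, PV = 58.650826
Price P = sum_t PV_t = 81.048987
Convexity numerator sum_t t*(t + 1/m) * CF_t / (1+y/m)^(m*t + 2):
  t = 0.5000: term = 0.998680
  t = 1.0000: term = 2.879423
  t = 1.5000: term = 5.534691
  t = 2.0000: term = 8.865434
  t = 2.5000: term = 12.780540
  t = 3.0000: term = 17.196305
  t = 3.5000: term = 22.035951
  t = 4.0000: term = 27.229156
  t = 4.5000: term = 32.711624
  t = 5.0000: term = 38.424675
  t = 5.5000: term = 44.314858
  t = 6.0000: term = 50.333594
  t = 6.5000: term = 56.436835
  t = 7.0000: term = 2844.128847
Convexity = (1/P) * sum = 3163.870611 / 81.048987 = 39.036523

Answer: Convexity = 39.0365


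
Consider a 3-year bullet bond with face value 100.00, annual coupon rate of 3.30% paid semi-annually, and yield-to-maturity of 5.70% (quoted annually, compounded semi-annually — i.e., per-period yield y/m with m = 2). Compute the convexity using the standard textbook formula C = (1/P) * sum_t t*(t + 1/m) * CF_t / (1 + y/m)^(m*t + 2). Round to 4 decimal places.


Answer: Convexity = 9.3813

Derivation:
Coupon per period c = face * coupon_rate / m = 1.650000
Periods per year m = 2; per-period yield y/m = 0.028500
Number of cashflows N = 6
Cashflows (t years, CF_t, discount factor 1/(1+y/m)^(m*t), PV):
  t = 0.5000: CF_t = 1.650000, DF = 0.972290, PV = 1.604278
  t = 1.0000: CF_t = 1.650000, DF = 0.945347, PV = 1.559823
  t = 1.5000: CF_t = 1.650000, DF = 0.919152, PV = 1.516600
  t = 2.0000: CF_t = 1.650000, DF = 0.893682, PV = 1.474575
  t = 2.5000: CF_t = 1.650000, DF = 0.868917, PV = 1.433714
  t = 3.0000: CF_t = 101.650000, DF = 0.844840, PV = 85.877938
Price P = sum_t PV_t = 93.466927
Convexity numerator sum_t t*(t + 1/m) * CF_t / (1+y/m)^(m*t + 2):
  t = 0.5000: term = 0.758300
  t = 1.0000: term = 2.211862
  t = 1.5000: term = 4.301141
  t = 2.0000: term = 6.969926
  t = 2.5000: term = 10.165181
  t = 3.0000: term = 852.437043
Convexity = (1/P) * sum = 876.843454 / 93.466927 = 9.381323


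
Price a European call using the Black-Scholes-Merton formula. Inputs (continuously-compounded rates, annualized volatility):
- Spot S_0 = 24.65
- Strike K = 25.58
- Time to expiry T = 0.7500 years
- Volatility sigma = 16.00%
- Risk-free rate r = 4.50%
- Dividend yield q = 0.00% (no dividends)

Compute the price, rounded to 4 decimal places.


Answer: Price = 1.3236

Derivation:
d1 = (ln(S/K) + (r - q + 0.5*sigma^2) * T) / (sigma * sqrt(T)) = 0.04558256
d2 = d1 - sigma * sqrt(T) = -0.09298151
exp(-rT) = 0.96681318; exp(-qT) = 1.00000000
C = S_0 * exp(-qT) * N(d1) - K * exp(-rT) * N(d2)
N(d1) = 0.51817851; N(d2) = 0.46295913
C = 24.6500 * 1.00000000 * 0.51817851 - 25.5800 * 0.96681318 * 0.46295913 = 1.3236


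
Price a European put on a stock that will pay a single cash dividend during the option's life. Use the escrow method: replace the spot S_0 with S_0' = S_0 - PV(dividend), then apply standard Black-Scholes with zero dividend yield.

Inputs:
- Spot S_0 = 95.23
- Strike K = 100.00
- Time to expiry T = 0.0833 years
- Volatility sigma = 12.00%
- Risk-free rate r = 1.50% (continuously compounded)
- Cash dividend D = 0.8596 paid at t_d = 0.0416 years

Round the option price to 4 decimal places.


Answer: Price = 5.5758

Derivation:
PV(D) = D * exp(-r * t_d) = 0.8596 * 0.99937619 = 0.85906378
S_0' = S_0 - PV(D) = 95.2300 - 0.85906378 = 94.37093622
d1 = (ln(S_0'/K) + (r + sigma^2/2)*T) / (sigma*sqrt(T)) = -1.61943864
d2 = d1 - sigma*sqrt(T) = -1.65407273
exp(-rT) = 0.99875128
N(-d1) = 0.94732354; N(-d2) = 0.95094363
P = K * exp(-rT) * N(-d2) - S_0' * N(-d1) = 100.0000 * 0.99875128 * 0.95094363 - 94.37093622 * 0.94732354 = 5.5758


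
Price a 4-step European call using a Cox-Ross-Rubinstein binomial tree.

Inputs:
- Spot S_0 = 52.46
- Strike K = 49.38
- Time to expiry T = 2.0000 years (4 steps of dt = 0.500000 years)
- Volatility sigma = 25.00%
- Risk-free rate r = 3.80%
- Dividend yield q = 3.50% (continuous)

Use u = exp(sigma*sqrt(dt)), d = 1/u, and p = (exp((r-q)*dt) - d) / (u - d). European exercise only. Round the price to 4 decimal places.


Answer: Price = V(0,0) = 8.3648

Derivation:
dt = T/N = 0.500000
u = exp(sigma*sqrt(dt)) = 1.193365; d = 1/u = 0.837967
p = (exp((r-q)*dt) - d) / (u - d) = 0.460144
Discount per step: exp(-r*dt) = 0.981179
Stock lattice S(k, i) with i counting down-moves:
  k=0: S(0,0) = 52.4600
  k=1: S(1,0) = 62.6039; S(1,1) = 43.9597
  k=2: S(2,0) = 74.7093; S(2,1) = 52.4600; S(2,2) = 36.8368
  k=3: S(3,0) = 89.1554; S(3,1) = 62.6039; S(3,2) = 43.9597; S(3,3) = 30.8680
  k=4: S(4,0) = 106.3949; S(4,1) = 74.7093; S(4,2) = 52.4600; S(4,3) = 36.8368; S(4,4) = 25.8664
Terminal payoffs V(N, i) = max(S_T - K, 0):
  V(4,0) = 57.014912; V(4,1) = 25.329284; V(4,2) = 3.080000; V(4,3) = 0.000000; V(4,4) = 0.000000
Backward induction: V(k, i) = exp(-r*dt) * [p * V(k+1, i) + (1-p) * V(k+1, i+1)].
  V(3,0) = exp(-r*dt) * [p*57.014912 + (1-p)*25.329284] = 39.158129
  V(3,1) = exp(-r*dt) * [p*25.329284 + (1-p)*3.080000] = 13.067231
  V(3,2) = exp(-r*dt) * [p*3.080000 + (1-p)*0.000000] = 1.390571
  V(3,3) = exp(-r*dt) * [p*0.000000 + (1-p)*0.000000] = 0.000000
  V(2,0) = exp(-r*dt) * [p*39.158129 + (1-p)*13.067231] = 24.600924
  V(2,1) = exp(-r*dt) * [p*13.067231 + (1-p)*1.390571] = 6.636226
  V(2,2) = exp(-r*dt) * [p*1.390571 + (1-p)*0.000000] = 0.627821
  V(1,0) = exp(-r*dt) * [p*24.600924 + (1-p)*6.636226] = 14.622104
  V(1,1) = exp(-r*dt) * [p*6.636226 + (1-p)*0.627821] = 3.328705
  V(0,0) = exp(-r*dt) * [p*14.622104 + (1-p)*3.328705] = 8.364847


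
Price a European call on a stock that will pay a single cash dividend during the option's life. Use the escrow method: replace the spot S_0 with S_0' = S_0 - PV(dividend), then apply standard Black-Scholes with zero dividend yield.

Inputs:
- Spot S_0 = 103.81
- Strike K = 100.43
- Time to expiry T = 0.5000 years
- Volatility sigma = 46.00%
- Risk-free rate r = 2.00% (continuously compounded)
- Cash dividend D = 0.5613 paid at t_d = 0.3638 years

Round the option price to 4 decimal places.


PV(D) = D * exp(-r * t_d) = 0.5613 * 0.99275041 = 0.55723080
S_0' = S_0 - PV(D) = 103.8100 - 0.55723080 = 103.25276920
d1 = (ln(S_0'/K) + (r + sigma^2/2)*T) / (sigma*sqrt(T)) = 0.27859726
d2 = d1 - sigma*sqrt(T) = -0.04667186
exp(-rT) = 0.99004983
N(d1) = 0.60972304; N(d2) = 0.48138738
C = S_0' * N(d1) - K * exp(-rT) * N(d2) = 103.25276920 * 0.60972304 - 100.4300 * 0.99004983 * 0.48138738 = 15.0909

Answer: Price = 15.0909


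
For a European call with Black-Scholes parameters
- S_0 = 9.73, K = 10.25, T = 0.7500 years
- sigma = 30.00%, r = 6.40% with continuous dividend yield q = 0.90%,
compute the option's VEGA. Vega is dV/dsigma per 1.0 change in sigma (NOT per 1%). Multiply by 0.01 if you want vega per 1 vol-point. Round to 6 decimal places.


d1 = 0.0882814388; d2 = -0.1715261823
phi(d1) = 0.3973907047; exp(-qT) = 0.9932727301; exp(-rT) = 0.9531337871
Vega = S * exp(-qT) * phi(d1) * sqrt(T) = 9.7300 * 0.9932727301 * 0.3973907047 * 0.8660254038 = 3.326057

Answer: Vega = 3.326057
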